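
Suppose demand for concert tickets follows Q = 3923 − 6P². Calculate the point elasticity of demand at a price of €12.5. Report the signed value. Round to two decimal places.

-0.63

At P = 12.5, Q = 2985.500.
dQ/dP = −12P = -150.
ε = (dQ/dP)(P/Q) = (-150)(12.5/2985.500).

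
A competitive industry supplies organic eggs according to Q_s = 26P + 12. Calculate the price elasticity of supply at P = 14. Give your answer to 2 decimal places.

At P = 14, Q_s = 376.
dQ_s/dP = 26.
ε_s = (dQ_s/dP)(P/Q_s) = (26)(14/376).

0.97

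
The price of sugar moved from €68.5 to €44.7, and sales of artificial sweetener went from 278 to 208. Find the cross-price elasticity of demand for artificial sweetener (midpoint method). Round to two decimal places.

0.69

ΔQ_x = 208 − 278 = -70; ΔP_y = 44.7 − 68.5 = -23.8.
Midpoints: P̄_y = 56.60, Q̄_x = 243.0.
ε_xy = (ΔQ_x/ΔP_y)(P̄_y/Q̄_x) = (-70/-23.8)(56.60/243.0).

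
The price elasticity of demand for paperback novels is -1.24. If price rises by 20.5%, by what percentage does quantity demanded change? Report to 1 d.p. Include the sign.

-25.4%

%ΔQ ≈ ε × %ΔP = (-1.24)(20.5%) = -25.42%.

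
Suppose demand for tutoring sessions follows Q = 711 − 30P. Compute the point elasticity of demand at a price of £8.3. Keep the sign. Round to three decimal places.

-0.539

At P = 8.3, Q = 462.
dQ/dP = −30.
ε = (dQ/dP)(P/Q) = (-30)(8.3/462).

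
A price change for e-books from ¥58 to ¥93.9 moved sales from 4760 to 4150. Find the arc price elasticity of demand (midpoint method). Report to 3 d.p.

ΔQ = 4150 − 4760 = -610; ΔP = 93.9 − 58 = 35.9.
Midpoints: P̄ = 75.95, Q̄ = 4455.0.
ε = (ΔQ/ΔP)(P̄/Q̄) = (-610/35.9)(75.95/4455.0).

-0.290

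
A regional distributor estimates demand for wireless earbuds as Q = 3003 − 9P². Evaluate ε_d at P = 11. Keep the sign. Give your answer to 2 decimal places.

-1.14

At P = 11, Q = 1914.
dQ/dP = −18P = -198.
ε = (dQ/dP)(P/Q) = (-198)(11/1914).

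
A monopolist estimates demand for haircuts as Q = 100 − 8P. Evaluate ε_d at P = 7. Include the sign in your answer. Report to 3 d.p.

-1.273

At P = 7, Q = 44.
dQ/dP = −8.
ε = (dQ/dP)(P/Q) = (-8)(7/44).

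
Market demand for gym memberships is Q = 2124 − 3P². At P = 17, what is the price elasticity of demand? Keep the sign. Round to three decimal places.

-1.379

At P = 17, Q = 1257.
dQ/dP = −6P = -102.
ε = (dQ/dP)(P/Q) = (-102)(17/1257).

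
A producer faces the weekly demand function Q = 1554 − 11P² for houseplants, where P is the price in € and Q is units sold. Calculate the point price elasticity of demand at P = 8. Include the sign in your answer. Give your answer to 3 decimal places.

At P = 8, Q = 850.
dQ/dP = −22P = -176.
ε = (dQ/dP)(P/Q) = (-176)(8/850).
|ε| > 1, so demand is elastic at this price.

-1.656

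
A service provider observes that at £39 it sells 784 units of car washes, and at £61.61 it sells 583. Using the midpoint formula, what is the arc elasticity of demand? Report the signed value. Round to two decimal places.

ΔQ = 583 − 784 = -201; ΔP = 61.61 − 39 = 22.61.
Midpoints: P̄ = 50.30, Q̄ = 683.5.
ε = (ΔQ/ΔP)(P̄/Q̄) = (-201/22.61)(50.30/683.5).

-0.65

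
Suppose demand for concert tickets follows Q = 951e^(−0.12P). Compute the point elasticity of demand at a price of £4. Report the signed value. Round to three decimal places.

-0.480

At P = 4, Q = 588.463.
dQ/dP = −0.12·951e^(−0.12P) = −0.12Q = -70.616.
ε = (dQ/dP)(P/Q) = (-70.616)(4/588.463).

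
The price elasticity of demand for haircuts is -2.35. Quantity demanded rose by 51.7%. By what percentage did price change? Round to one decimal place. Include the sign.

-22.0%

%ΔP ≈ %ΔQ / ε = (51.7%)/(-2.35) = -22.00%.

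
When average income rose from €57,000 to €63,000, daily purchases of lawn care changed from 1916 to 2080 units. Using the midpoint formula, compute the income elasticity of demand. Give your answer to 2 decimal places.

ΔQ = 164, ΔI = 6000. Midpoints: Ī = 60,000, Q̄ = 1998.0.
ε_I = (ΔQ/ΔI)(Ī/Q̄) = (164/6000)(60000/1998.0).
ε_I > 0, so the good is normal.

0.82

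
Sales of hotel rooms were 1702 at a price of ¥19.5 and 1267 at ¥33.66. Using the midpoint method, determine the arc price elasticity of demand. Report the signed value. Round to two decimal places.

ΔQ = 1267 − 1702 = -435; ΔP = 33.66 − 19.5 = 14.16.
Midpoints: P̄ = 26.58, Q̄ = 1484.5.
ε = (ΔQ/ΔP)(P̄/Q̄) = (-435/14.16)(26.58/1484.5).

-0.55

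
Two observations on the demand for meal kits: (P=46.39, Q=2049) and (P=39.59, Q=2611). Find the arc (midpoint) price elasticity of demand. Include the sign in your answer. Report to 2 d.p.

ΔQ = 2611 − 2049 = 562; ΔP = 39.59 − 46.39 = -6.8.
Midpoints: P̄ = 42.99, Q̄ = 2330.0.
ε = (ΔQ/ΔP)(P̄/Q̄) = (562/-6.8)(42.99/2330.0).

-1.52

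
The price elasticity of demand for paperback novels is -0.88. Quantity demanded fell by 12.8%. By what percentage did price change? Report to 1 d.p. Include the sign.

14.5%

%ΔP ≈ %ΔQ / ε = (-12.8%)/(-0.88) = 14.55%.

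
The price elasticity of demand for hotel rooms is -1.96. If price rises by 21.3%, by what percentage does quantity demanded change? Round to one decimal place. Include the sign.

%ΔQ ≈ ε × %ΔP = (-1.96)(21.3%) = -41.75%.

-41.7%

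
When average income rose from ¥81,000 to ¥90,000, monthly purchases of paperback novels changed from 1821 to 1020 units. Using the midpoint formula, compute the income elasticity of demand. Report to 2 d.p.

ΔQ = -801, ΔI = 9000. Midpoints: Ī = 85,500, Q̄ = 1420.5.
ε_I = (ΔQ/ΔI)(Ī/Q̄) = (-801/9000)(85500/1420.5).

-5.36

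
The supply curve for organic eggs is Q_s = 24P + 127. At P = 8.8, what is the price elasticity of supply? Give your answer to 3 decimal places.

0.624

At P = 8.8, Q_s = 338.20.
dQ_s/dP = 24.
ε_s = (dQ_s/dP)(P/Q_s) = (24)(8.8/338.20).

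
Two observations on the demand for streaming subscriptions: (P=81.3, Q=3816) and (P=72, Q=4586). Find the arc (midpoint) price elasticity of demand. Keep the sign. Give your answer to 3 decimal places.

-1.511

ΔQ = 4586 − 3816 = 770; ΔP = 72 − 81.3 = -9.3.
Midpoints: P̄ = 76.65, Q̄ = 4201.0.
ε = (ΔQ/ΔP)(P̄/Q̄) = (770/-9.3)(76.65/4201.0).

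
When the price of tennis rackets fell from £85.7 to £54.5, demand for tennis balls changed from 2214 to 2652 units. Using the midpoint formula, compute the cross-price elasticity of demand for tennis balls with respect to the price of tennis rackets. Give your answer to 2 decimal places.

ΔQ_x = 2652 − 2214 = 438; ΔP_y = 54.5 − 85.7 = -31.2.
Midpoints: P̄_y = 70.10, Q̄_x = 2433.0.
ε_xy = (ΔQ_x/ΔP_y)(P̄_y/Q̄_x) = (438/-31.2)(70.10/2433.0).

-0.40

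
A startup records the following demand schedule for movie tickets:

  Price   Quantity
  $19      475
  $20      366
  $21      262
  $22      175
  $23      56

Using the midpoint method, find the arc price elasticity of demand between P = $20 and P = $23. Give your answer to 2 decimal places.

At P = 20, Q = 366; at P = 23, Q = 56.
ΔQ = -310, ΔP = 3. Midpoints: P̄ = 21.50, Q̄ = 211.0.
ε = (ΔQ/ΔP)(P̄/Q̄) = (-310/3)(21.50/211.0).

-10.53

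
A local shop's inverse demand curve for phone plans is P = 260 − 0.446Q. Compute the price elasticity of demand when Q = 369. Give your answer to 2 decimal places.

At Q = 369, P = 260 − 0.446(369) = 95.43.
dP/dQ = −0.446, so dQ/dP = 1/(−0.446) = -2.242.
ε = (dQ/dP)(P/Q) = (-2.242)(95.43/369).

-0.58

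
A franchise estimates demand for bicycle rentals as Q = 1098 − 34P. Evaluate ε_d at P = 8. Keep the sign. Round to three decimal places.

At P = 8, Q = 826.
dQ/dP = −34.
ε = (dQ/dP)(P/Q) = (-34)(8/826).

-0.329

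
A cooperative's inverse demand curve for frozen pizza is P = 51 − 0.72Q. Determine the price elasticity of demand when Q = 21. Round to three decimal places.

At Q = 21, P = 51 − 0.72(21) = 35.88.
dP/dQ = −0.72, so dQ/dP = 1/(−0.72) = -1.389.
ε = (dQ/dP)(P/Q) = (-1.389)(35.88/21).

-2.373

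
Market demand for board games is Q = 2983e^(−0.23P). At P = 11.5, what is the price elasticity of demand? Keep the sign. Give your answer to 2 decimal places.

At P = 11.5, Q = 211.809.
dQ/dP = −0.23·2983e^(−0.23P) = −0.23Q = -48.716.
ε = (dQ/dP)(P/Q) = (-48.716)(11.5/211.809).

-2.65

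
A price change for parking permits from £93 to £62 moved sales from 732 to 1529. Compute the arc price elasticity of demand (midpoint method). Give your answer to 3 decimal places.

-1.762

ΔQ = 1529 − 732 = 797; ΔP = 62 − 93 = -31.
Midpoints: P̄ = 77.50, Q̄ = 1130.5.
ε = (ΔQ/ΔP)(P̄/Q̄) = (797/-31)(77.50/1130.5).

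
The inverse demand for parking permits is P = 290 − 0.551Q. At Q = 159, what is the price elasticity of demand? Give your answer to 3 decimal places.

-2.310

At Q = 159, P = 290 − 0.551(159) = 202.39.
dP/dQ = −0.551, so dQ/dP = 1/(−0.551) = -1.815.
ε = (dQ/dP)(P/Q) = (-1.815)(202.39/159).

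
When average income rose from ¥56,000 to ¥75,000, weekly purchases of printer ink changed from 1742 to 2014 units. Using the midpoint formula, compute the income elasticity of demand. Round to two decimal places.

ΔQ = 272, ΔI = 19000. Midpoints: Ī = 65,500, Q̄ = 1878.0.
ε_I = (ΔQ/ΔI)(Ī/Q̄) = (272/19000)(65500/1878.0).

0.50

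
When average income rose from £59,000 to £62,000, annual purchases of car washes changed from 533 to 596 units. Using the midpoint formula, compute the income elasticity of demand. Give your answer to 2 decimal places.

2.25

ΔQ = 63, ΔI = 3000. Midpoints: Ī = 60,500, Q̄ = 564.5.
ε_I = (ΔQ/ΔI)(Ī/Q̄) = (63/3000)(60500/564.5).
ε_I > 0, so the good is normal.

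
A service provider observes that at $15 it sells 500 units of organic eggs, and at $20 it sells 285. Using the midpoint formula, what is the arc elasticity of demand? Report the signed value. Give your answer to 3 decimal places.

ΔQ = 285 − 500 = -215; ΔP = 20 − 15 = 5.
Midpoints: P̄ = 17.50, Q̄ = 392.5.
ε = (ΔQ/ΔP)(P̄/Q̄) = (-215/5)(17.50/392.5).

-1.917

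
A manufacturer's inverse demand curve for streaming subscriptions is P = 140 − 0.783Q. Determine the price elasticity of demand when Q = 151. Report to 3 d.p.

-0.184

At Q = 151, P = 140 − 0.783(151) = 21.77.
dP/dQ = −0.783, so dQ/dP = 1/(−0.783) = -1.277.
ε = (dQ/dP)(P/Q) = (-1.277)(21.77/151).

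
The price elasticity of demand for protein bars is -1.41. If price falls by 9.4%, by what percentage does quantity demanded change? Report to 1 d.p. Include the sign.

%ΔQ ≈ ε × %ΔP = (-1.41)(-9.4%) = 13.25%.

13.3%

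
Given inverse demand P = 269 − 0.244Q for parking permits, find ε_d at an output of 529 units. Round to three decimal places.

At Q = 529, P = 269 − 0.244(529) = 139.92.
dP/dQ = −0.244, so dQ/dP = 1/(−0.244) = -4.098.
ε = (dQ/dP)(P/Q) = (-4.098)(139.92/529).

-1.084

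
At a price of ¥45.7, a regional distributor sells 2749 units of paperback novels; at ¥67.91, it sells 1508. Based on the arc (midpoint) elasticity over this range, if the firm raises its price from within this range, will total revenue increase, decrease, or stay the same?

Arc ε = (-1241/22.21)(56.80/2128.5) ≈ -1.491.
|ε| = 1.49 > 1, so demand is elastic. A price rise therefore reduces total revenue.

decrease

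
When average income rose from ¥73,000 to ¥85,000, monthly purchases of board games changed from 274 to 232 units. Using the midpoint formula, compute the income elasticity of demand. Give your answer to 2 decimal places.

ΔQ = -42, ΔI = 12000. Midpoints: Ī = 79,000, Q̄ = 253.0.
ε_I = (ΔQ/ΔI)(Ī/Q̄) = (-42/12000)(79000/253.0).
ε_I < 0, so the good is inferior.

-1.09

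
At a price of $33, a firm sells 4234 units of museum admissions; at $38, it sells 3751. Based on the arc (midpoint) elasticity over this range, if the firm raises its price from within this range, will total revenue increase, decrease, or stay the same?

increase

Arc ε = (-483/5)(35.50/3992.5) ≈ -0.859.
|ε| = 0.86 < 1, so demand is inelastic. A price rise therefore raises total revenue.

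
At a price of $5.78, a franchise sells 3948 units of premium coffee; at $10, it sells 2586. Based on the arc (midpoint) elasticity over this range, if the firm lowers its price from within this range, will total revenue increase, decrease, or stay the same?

decrease

Arc ε = (-1362/4.22)(7.89/3267.0) ≈ -0.779.
|ε| = 0.78 < 1, so demand is inelastic. A price cut therefore reduces total revenue.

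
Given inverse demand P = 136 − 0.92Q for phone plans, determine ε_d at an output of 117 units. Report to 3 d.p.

-0.263

At Q = 117, P = 136 − 0.92(117) = 28.36.
dP/dQ = −0.92, so dQ/dP = 1/(−0.92) = -1.087.
ε = (dQ/dP)(P/Q) = (-1.087)(28.36/117).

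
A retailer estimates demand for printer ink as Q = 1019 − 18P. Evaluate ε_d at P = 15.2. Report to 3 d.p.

At P = 15.2, Q = 745.400.
dQ/dP = −18.
ε = (dQ/dP)(P/Q) = (-18)(15.2/745.400).

-0.367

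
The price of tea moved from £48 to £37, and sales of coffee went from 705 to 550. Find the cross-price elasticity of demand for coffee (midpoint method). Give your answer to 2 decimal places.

ΔQ_x = 550 − 705 = -155; ΔP_y = 37 − 48 = -11.
Midpoints: P̄_y = 42.50, Q̄_x = 627.5.
ε_xy = (ΔQ_x/ΔP_y)(P̄_y/Q̄_x) = (-155/-11)(42.50/627.5).

0.95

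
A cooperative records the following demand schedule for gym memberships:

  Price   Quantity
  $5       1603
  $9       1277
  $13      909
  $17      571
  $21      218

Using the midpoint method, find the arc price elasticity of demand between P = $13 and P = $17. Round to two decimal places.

At P = 13, Q = 909; at P = 17, Q = 571.
ΔQ = -338, ΔP = 4. Midpoints: P̄ = 15.00, Q̄ = 740.0.
ε = (ΔQ/ΔP)(P̄/Q̄) = (-338/4)(15.00/740.0).

-1.71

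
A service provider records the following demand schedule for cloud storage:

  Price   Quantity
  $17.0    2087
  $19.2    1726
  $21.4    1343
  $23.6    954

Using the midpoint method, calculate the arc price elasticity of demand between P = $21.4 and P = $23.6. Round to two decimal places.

At P = 21.4, Q = 1343; at P = 23.6, Q = 954.
ΔQ = -389, ΔP = 2.2. Midpoints: P̄ = 22.50, Q̄ = 1148.5.
ε = (ΔQ/ΔP)(P̄/Q̄) = (-389/2.2)(22.50/1148.5).

-3.46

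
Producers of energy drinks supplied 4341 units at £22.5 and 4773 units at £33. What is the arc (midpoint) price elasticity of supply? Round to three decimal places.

0.251

ΔQ = 4773 − 4341 = 432; ΔP = 33 − 22.5 = 10.5.
Midpoints: P̄ = 27.75, Q̄ = 4557.0.
ε_s = (ΔQ/ΔP)(P̄/Q̄) = (432/10.5)(27.75/4557.0).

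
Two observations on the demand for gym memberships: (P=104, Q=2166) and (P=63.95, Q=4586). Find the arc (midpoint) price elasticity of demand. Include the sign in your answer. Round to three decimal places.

-1.503

ΔQ = 4586 − 2166 = 2420; ΔP = 63.95 − 104 = -40.05.
Midpoints: P̄ = 83.97, Q̄ = 3376.0.
ε = (ΔQ/ΔP)(P̄/Q̄) = (2420/-40.05)(83.97/3376.0).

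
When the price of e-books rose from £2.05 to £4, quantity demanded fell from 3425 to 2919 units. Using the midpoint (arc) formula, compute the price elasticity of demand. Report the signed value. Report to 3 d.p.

ΔQ = 2919 − 3425 = -506; ΔP = 4 − 2.05 = 1.95.
Midpoints: P̄ = 3.02, Q̄ = 3172.0.
ε = (ΔQ/ΔP)(P̄/Q̄) = (-506/1.95)(3.02/3172.0).

-0.247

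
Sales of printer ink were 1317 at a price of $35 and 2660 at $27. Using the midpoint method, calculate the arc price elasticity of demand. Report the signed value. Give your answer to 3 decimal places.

ΔQ = 2660 − 1317 = 1343; ΔP = 27 − 35 = -8.
Midpoints: P̄ = 31.00, Q̄ = 1988.5.
ε = (ΔQ/ΔP)(P̄/Q̄) = (1343/-8)(31.00/1988.5).

-2.617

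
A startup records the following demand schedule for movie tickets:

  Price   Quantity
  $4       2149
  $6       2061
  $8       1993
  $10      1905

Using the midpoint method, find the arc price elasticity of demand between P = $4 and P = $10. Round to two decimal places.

-0.14

At P = 4, Q = 2149; at P = 10, Q = 1905.
ΔQ = -244, ΔP = 6. Midpoints: P̄ = 7.00, Q̄ = 2027.0.
ε = (ΔQ/ΔP)(P̄/Q̄) = (-244/6)(7.00/2027.0).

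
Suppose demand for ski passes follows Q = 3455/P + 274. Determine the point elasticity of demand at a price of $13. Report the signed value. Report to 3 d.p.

At P = 13, Q = 539.769.
dQ/dP = −3455/P² = -20.444.
ε = (dQ/dP)(P/Q) = (-20.444)(13/539.769).

-0.492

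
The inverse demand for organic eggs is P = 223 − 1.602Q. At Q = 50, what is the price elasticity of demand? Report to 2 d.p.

-1.78

At Q = 50, P = 223 − 1.602(50) = 142.90.
dP/dQ = −1.602, so dQ/dP = 1/(−1.602) = -0.624.
ε = (dQ/dP)(P/Q) = (-0.624)(142.90/50).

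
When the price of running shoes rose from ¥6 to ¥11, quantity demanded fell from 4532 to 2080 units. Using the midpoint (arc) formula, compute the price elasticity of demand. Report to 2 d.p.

-1.26

ΔQ = 2080 − 4532 = -2452; ΔP = 11 − 6 = 5.
Midpoints: P̄ = 8.50, Q̄ = 3306.0.
ε = (ΔQ/ΔP)(P̄/Q̄) = (-2452/5)(8.50/3306.0).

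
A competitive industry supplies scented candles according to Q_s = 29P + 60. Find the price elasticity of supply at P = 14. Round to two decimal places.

At P = 14, Q_s = 466.
dQ_s/dP = 29.
ε_s = (dQ_s/dP)(P/Q_s) = (29)(14/466).

0.87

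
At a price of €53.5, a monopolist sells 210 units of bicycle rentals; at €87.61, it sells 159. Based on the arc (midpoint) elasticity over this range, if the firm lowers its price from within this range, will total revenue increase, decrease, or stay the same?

Arc ε = (-51/34.11)(70.56/184.5) ≈ -0.572.
|ε| = 0.57 < 1, so demand is inelastic. A price cut therefore reduces total revenue.

decrease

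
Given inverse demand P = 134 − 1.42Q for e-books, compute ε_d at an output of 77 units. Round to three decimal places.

-0.226

At Q = 77, P = 134 − 1.42(77) = 24.66.
dP/dQ = −1.42, so dQ/dP = 1/(−1.42) = -0.704.
ε = (dQ/dP)(P/Q) = (-0.704)(24.66/77).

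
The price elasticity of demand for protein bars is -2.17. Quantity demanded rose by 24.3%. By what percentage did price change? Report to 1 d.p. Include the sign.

-11.2%

%ΔP ≈ %ΔQ / ε = (24.3%)/(-2.17) = -11.20%.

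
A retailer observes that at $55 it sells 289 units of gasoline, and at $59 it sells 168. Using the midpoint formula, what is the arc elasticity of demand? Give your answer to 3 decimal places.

ΔQ = 168 − 289 = -121; ΔP = 59 − 55 = 4.
Midpoints: P̄ = 57.00, Q̄ = 228.5.
ε = (ΔQ/ΔP)(P̄/Q̄) = (-121/4)(57.00/228.5).

-7.546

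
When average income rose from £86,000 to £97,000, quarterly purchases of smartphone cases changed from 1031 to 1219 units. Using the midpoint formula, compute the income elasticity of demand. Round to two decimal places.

ΔQ = 188, ΔI = 11000. Midpoints: Ī = 91,500, Q̄ = 1125.0.
ε_I = (ΔQ/ΔI)(Ī/Q̄) = (188/11000)(91500/1125.0).

1.39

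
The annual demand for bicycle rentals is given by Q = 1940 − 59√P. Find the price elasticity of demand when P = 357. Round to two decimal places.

-0.68

At P = 357, Q = 825.228.
dQ/dP = −59/(2√P) = -1.561.
ε = (dQ/dP)(P/Q) = (-1.561)(357/825.228).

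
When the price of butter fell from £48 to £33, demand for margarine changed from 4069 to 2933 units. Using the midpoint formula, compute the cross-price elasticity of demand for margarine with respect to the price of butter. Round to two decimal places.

ΔQ_x = 2933 − 4069 = -1136; ΔP_y = 33 − 48 = -15.
Midpoints: P̄_y = 40.50, Q̄_x = 3501.0.
ε_xy = (ΔQ_x/ΔP_y)(P̄_y/Q̄_x) = (-1136/-15)(40.50/3501.0).

0.88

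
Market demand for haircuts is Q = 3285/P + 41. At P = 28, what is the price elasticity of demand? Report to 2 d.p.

-0.74

At P = 28, Q = 158.321.
dQ/dP = −3285/P² = -4.190.
ε = (dQ/dP)(P/Q) = (-4.190)(28/158.321).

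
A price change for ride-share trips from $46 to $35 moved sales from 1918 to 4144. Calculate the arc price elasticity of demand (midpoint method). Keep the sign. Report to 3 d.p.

-2.704

ΔQ = 4144 − 1918 = 2226; ΔP = 35 − 46 = -11.
Midpoints: P̄ = 40.50, Q̄ = 3031.0.
ε = (ΔQ/ΔP)(P̄/Q̄) = (2226/-11)(40.50/3031.0).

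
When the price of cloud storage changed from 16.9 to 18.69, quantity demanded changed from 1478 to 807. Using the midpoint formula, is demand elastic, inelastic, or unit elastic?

Arc ε ≈ -5.839.
|ε| = 5.84 > 1.

elastic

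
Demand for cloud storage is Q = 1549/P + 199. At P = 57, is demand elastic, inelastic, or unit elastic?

inelastic

Q = 226.175, dQ/dP = -0.477.
ε = (dQ/dP)(P/Q) ≈ -0.120.
|ε| = 0.12 < 1.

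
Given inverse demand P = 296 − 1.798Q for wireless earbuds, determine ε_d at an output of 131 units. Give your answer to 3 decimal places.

At Q = 131, P = 296 − 1.798(131) = 60.46.
dP/dQ = −1.798, so dQ/dP = 1/(−1.798) = -0.556.
ε = (dQ/dP)(P/Q) = (-0.556)(60.46/131).

-0.257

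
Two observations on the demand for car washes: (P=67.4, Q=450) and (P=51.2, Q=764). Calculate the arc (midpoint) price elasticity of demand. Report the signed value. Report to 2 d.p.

-1.89

ΔQ = 764 − 450 = 314; ΔP = 51.2 − 67.4 = -16.2.
Midpoints: P̄ = 59.30, Q̄ = 607.0.
ε = (ΔQ/ΔP)(P̄/Q̄) = (314/-16.2)(59.30/607.0).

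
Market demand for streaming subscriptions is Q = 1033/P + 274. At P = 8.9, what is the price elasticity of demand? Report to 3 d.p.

At P = 8.9, Q = 390.067.
dQ/dP = −1033/P² = -13.041.
ε = (dQ/dP)(P/Q) = (-13.041)(8.9/390.067).
|ε| < 1, so demand is inelastic at this price.

-0.298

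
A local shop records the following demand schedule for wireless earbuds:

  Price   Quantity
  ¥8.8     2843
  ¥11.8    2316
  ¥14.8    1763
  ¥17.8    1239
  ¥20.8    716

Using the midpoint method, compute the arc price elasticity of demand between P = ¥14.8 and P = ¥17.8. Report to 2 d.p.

-1.90

At P = 14.8, Q = 1763; at P = 17.8, Q = 1239.
ΔQ = -524, ΔP = 3.0. Midpoints: P̄ = 16.30, Q̄ = 1501.0.
ε = (ΔQ/ΔP)(P̄/Q̄) = (-524/3.0)(16.30/1501.0).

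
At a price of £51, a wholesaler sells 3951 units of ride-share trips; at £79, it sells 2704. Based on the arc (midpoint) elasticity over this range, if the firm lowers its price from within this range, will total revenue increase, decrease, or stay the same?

decrease

Arc ε = (-1247/28)(65.00/3327.5) ≈ -0.870.
|ε| = 0.87 < 1, so demand is inelastic. A price cut therefore reduces total revenue.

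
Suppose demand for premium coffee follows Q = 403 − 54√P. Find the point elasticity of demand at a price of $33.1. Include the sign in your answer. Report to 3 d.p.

At P = 33.1, Q = 92.324.
dQ/dP = −54/(2√P) = -4.693.
ε = (dQ/dP)(P/Q) = (-4.693)(33.1/92.324).

-1.683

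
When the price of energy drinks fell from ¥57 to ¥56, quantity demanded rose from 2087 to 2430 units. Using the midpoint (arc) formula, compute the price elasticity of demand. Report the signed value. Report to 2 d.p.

-8.58

ΔQ = 2430 − 2087 = 343; ΔP = 56 − 57 = -1.
Midpoints: P̄ = 56.50, Q̄ = 2258.5.
ε = (ΔQ/ΔP)(P̄/Q̄) = (343/-1)(56.50/2258.5).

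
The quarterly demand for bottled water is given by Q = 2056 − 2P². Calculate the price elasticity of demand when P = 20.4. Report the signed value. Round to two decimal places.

-1.36

At P = 20.4, Q = 1223.680.
dQ/dP = −4P = -81.600.
ε = (dQ/dP)(P/Q) = (-81.600)(20.4/1223.680).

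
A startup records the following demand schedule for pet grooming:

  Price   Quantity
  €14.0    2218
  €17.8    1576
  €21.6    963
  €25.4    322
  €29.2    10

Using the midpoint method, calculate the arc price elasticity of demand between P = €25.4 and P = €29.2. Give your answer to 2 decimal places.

-13.50

At P = 25.4, Q = 322; at P = 29.2, Q = 10.
ΔQ = -312, ΔP = 3.8. Midpoints: P̄ = 27.30, Q̄ = 166.0.
ε = (ΔQ/ΔP)(P̄/Q̄) = (-312/3.8)(27.30/166.0).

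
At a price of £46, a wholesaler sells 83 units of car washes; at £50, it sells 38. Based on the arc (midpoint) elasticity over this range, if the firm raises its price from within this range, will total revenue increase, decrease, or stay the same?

Arc ε = (-45/4)(48.00/60.5) ≈ -8.926.
|ε| = 8.93 > 1, so demand is elastic. A price rise therefore reduces total revenue.

decrease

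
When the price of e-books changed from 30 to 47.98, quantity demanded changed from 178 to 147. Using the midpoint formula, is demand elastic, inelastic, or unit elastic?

inelastic

Arc ε ≈ -0.414.
|ε| = 0.41 < 1.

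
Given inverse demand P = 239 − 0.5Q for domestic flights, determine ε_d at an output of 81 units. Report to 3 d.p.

At Q = 81, P = 239 − 0.5(81) = 198.50.
dP/dQ = −0.5, so dQ/dP = 1/(−0.5) = -2.000.
ε = (dQ/dP)(P/Q) = (-2.000)(198.50/81).

-4.901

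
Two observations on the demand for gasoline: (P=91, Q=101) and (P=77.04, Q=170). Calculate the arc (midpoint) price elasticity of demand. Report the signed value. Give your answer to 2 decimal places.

ΔQ = 170 − 101 = 69; ΔP = 77.04 − 91 = -13.96.
Midpoints: P̄ = 84.02, Q̄ = 135.5.
ε = (ΔQ/ΔP)(P̄/Q̄) = (69/-13.96)(84.02/135.5).

-3.06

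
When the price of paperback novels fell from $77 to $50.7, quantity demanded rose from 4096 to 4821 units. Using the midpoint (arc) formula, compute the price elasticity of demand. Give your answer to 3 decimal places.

-0.395

ΔQ = 4821 − 4096 = 725; ΔP = 50.7 − 77 = -26.3.
Midpoints: P̄ = 63.85, Q̄ = 4458.5.
ε = (ΔQ/ΔP)(P̄/Q̄) = (725/-26.3)(63.85/4458.5).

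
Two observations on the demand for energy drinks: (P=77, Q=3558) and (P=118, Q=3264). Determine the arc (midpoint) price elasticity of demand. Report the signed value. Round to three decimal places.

ΔQ = 3264 − 3558 = -294; ΔP = 118 − 77 = 41.
Midpoints: P̄ = 97.50, Q̄ = 3411.0.
ε = (ΔQ/ΔP)(P̄/Q̄) = (-294/41)(97.50/3411.0).

-0.205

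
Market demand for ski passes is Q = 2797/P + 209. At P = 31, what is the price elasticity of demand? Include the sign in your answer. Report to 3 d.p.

At P = 31, Q = 299.226.
dQ/dP = −2797/P² = -2.911.
ε = (dQ/dP)(P/Q) = (-2.911)(31/299.226).
|ε| < 1, so demand is inelastic at this price.

-0.302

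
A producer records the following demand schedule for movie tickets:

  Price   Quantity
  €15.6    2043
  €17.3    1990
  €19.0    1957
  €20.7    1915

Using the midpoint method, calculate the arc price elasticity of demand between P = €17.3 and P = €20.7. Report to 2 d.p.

-0.21

At P = 17.3, Q = 1990; at P = 20.7, Q = 1915.
ΔQ = -75, ΔP = 3.4. Midpoints: P̄ = 19.00, Q̄ = 1952.5.
ε = (ΔQ/ΔP)(P̄/Q̄) = (-75/3.4)(19.00/1952.5).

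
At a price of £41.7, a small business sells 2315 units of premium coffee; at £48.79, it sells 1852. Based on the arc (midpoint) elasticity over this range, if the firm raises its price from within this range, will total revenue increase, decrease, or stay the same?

decrease

Arc ε = (-463/7.09)(45.25/2083.5) ≈ -1.418.
|ε| = 1.42 > 1, so demand is elastic. A price rise therefore reduces total revenue.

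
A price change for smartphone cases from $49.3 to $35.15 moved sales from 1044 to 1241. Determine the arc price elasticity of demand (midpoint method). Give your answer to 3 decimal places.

ΔQ = 1241 − 1044 = 197; ΔP = 35.15 − 49.3 = -14.15.
Midpoints: P̄ = 42.22, Q̄ = 1142.5.
ε = (ΔQ/ΔP)(P̄/Q̄) = (197/-14.15)(42.22/1142.5).

-0.515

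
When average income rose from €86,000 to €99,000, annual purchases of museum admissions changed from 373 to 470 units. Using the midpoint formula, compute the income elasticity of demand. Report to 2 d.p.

ΔQ = 97, ΔI = 13000. Midpoints: Ī = 92,500, Q̄ = 421.5.
ε_I = (ΔQ/ΔI)(Ī/Q̄) = (97/13000)(92500/421.5).

1.64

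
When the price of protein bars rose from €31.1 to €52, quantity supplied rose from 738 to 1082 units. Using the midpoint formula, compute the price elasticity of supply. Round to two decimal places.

ΔQ = 1082 − 738 = 344; ΔP = 52 − 31.1 = 20.9.
Midpoints: P̄ = 41.55, Q̄ = 910.0.
ε_s = (ΔQ/ΔP)(P̄/Q̄) = (344/20.9)(41.55/910.0).

0.75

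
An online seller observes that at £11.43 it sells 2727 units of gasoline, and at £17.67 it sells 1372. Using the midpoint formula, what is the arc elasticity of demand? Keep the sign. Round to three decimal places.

-1.542

ΔQ = 1372 − 2727 = -1355; ΔP = 17.67 − 11.43 = 6.24.
Midpoints: P̄ = 14.55, Q̄ = 2049.5.
ε = (ΔQ/ΔP)(P̄/Q̄) = (-1355/6.24)(14.55/2049.5).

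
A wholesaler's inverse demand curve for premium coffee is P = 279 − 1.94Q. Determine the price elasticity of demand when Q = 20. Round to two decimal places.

At Q = 20, P = 279 − 1.94(20) = 240.20.
dP/dQ = −1.94, so dQ/dP = 1/(−1.94) = -0.515.
ε = (dQ/dP)(P/Q) = (-0.515)(240.20/20).

-6.19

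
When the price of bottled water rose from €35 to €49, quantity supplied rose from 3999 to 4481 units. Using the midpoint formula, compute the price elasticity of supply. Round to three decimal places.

0.341

ΔQ = 4481 − 3999 = 482; ΔP = 49 − 35 = 14.
Midpoints: P̄ = 42.00, Q̄ = 4240.0.
ε_s = (ΔQ/ΔP)(P̄/Q̄) = (482/14)(42.00/4240.0).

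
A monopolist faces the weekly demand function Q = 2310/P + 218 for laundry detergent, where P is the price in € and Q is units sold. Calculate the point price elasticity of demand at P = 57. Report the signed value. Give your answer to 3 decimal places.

-0.157

At P = 57, Q = 258.526.
dQ/dP = −2310/P² = -0.711.
ε = (dQ/dP)(P/Q) = (-0.711)(57/258.526).
|ε| < 1, so demand is inelastic at this price.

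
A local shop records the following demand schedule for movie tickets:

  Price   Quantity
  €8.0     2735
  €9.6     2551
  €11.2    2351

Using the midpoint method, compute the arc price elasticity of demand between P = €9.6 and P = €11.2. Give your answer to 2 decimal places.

-0.53

At P = 9.6, Q = 2551; at P = 11.2, Q = 2351.
ΔQ = -200, ΔP = 1.6. Midpoints: P̄ = 10.40, Q̄ = 2451.0.
ε = (ΔQ/ΔP)(P̄/Q̄) = (-200/1.6)(10.40/2451.0).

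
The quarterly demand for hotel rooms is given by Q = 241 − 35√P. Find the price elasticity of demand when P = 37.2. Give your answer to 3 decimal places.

-3.877

At P = 37.2, Q = 27.529.
dQ/dP = −35/(2√P) = -2.869.
ε = (dQ/dP)(P/Q) = (-2.869)(37.2/27.529).
|ε| > 1, so demand is elastic at this price.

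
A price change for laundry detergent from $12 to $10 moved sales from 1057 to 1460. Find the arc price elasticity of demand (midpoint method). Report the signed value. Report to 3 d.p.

ΔQ = 1460 − 1057 = 403; ΔP = 10 − 12 = -2.
Midpoints: P̄ = 11.00, Q̄ = 1258.5.
ε = (ΔQ/ΔP)(P̄/Q̄) = (403/-2)(11.00/1258.5).

-1.761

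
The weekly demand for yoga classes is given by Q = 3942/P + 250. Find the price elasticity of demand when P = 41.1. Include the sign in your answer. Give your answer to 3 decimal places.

At P = 41.1, Q = 345.912.
dQ/dP = −3942/P² = -2.334.
ε = (dQ/dP)(P/Q) = (-2.334)(41.1/345.912).
|ε| < 1, so demand is inelastic at this price.

-0.277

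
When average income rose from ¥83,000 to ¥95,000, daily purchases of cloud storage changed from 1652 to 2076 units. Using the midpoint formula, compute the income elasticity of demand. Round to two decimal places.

1.69

ΔQ = 424, ΔI = 12000. Midpoints: Ī = 89,000, Q̄ = 1864.0.
ε_I = (ΔQ/ΔI)(Ī/Q̄) = (424/12000)(89000/1864.0).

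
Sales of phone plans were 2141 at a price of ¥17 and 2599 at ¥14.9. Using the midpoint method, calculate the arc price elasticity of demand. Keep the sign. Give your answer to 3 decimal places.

-1.468

ΔQ = 2599 − 2141 = 458; ΔP = 14.9 − 17 = -2.1.
Midpoints: P̄ = 15.95, Q̄ = 2370.0.
ε = (ΔQ/ΔP)(P̄/Q̄) = (458/-2.1)(15.95/2370.0).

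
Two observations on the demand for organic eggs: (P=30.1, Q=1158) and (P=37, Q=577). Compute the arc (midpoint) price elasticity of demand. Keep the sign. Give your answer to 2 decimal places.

-3.26

ΔQ = 577 − 1158 = -581; ΔP = 37 − 30.1 = 6.9.
Midpoints: P̄ = 33.55, Q̄ = 867.5.
ε = (ΔQ/ΔP)(P̄/Q̄) = (-581/6.9)(33.55/867.5).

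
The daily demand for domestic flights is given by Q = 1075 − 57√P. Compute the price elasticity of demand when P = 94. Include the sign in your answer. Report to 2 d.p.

At P = 94, Q = 522.364.
dQ/dP = −57/(2√P) = -2.940.
ε = (dQ/dP)(P/Q) = (-2.940)(94/522.364).

-0.53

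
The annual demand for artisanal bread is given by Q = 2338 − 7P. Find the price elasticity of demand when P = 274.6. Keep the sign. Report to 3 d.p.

At P = 274.6, Q = 415.800.
dQ/dP = −7.
ε = (dQ/dP)(P/Q) = (-7)(274.6/415.800).
|ε| > 1, so demand is elastic at this price.

-4.623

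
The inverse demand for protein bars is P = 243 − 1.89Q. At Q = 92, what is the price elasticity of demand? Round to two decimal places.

At Q = 92, P = 243 − 1.89(92) = 69.12.
dP/dQ = −1.89, so dQ/dP = 1/(−1.89) = -0.529.
ε = (dQ/dP)(P/Q) = (-0.529)(69.12/92).

-0.40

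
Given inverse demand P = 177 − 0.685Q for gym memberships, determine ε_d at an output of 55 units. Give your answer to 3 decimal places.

-3.698

At Q = 55, P = 177 − 0.685(55) = 139.32.
dP/dQ = −0.685, so dQ/dP = 1/(−0.685) = -1.460.
ε = (dQ/dP)(P/Q) = (-1.460)(139.32/55).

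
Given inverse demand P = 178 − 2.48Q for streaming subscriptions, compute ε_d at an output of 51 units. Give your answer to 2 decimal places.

-0.41

At Q = 51, P = 178 − 2.48(51) = 51.52.
dP/dQ = −2.48, so dQ/dP = 1/(−2.48) = -0.403.
ε = (dQ/dP)(P/Q) = (-0.403)(51.52/51).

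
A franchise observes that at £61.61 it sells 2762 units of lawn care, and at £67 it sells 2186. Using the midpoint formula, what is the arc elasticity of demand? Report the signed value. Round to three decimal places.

ΔQ = 2186 − 2762 = -576; ΔP = 67 − 61.61 = 5.39.
Midpoints: P̄ = 64.31, Q̄ = 2474.0.
ε = (ΔQ/ΔP)(P̄/Q̄) = (-576/5.39)(64.31/2474.0).

-2.778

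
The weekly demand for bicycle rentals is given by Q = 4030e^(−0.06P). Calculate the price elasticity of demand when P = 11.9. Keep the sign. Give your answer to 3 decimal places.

At P = 11.9, Q = 1973.417.
dQ/dP = −0.06·4030e^(−0.06P) = −0.06Q = -118.405.
ε = (dQ/dP)(P/Q) = (-118.405)(11.9/1973.417).
|ε| < 1, so demand is inelastic at this price.

-0.714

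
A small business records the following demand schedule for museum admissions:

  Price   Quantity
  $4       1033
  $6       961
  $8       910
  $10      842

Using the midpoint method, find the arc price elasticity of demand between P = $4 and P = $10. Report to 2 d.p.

-0.24

At P = 4, Q = 1033; at P = 10, Q = 842.
ΔQ = -191, ΔP = 6. Midpoints: P̄ = 7.00, Q̄ = 937.5.
ε = (ΔQ/ΔP)(P̄/Q̄) = (-191/6)(7.00/937.5).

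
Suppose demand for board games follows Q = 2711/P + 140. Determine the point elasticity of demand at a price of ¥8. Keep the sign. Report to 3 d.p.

At P = 8, Q = 478.875.
dQ/dP = −2711/P² = -42.359.
ε = (dQ/dP)(P/Q) = (-42.359)(8/478.875).
|ε| < 1, so demand is inelastic at this price.

-0.708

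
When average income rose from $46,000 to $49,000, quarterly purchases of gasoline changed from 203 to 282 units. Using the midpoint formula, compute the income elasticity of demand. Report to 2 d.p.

5.16

ΔQ = 79, ΔI = 3000. Midpoints: Ī = 47,500, Q̄ = 242.5.
ε_I = (ΔQ/ΔI)(Ī/Q̄) = (79/3000)(47500/242.5).
ε_I > 0, so the good is normal.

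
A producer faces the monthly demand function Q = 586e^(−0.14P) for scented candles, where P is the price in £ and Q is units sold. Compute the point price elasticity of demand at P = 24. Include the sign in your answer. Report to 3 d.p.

At P = 24, Q = 20.355.
dQ/dP = −0.14·586e^(−0.14P) = −0.14Q = -2.850.
ε = (dQ/dP)(P/Q) = (-2.850)(24/20.355).

-3.360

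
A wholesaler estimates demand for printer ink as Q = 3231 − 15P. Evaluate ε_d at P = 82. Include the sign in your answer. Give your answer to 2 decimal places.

At P = 82, Q = 2001.
dQ/dP = −15.
ε = (dQ/dP)(P/Q) = (-15)(82/2001).
|ε| < 1, so demand is inelastic at this price.

-0.61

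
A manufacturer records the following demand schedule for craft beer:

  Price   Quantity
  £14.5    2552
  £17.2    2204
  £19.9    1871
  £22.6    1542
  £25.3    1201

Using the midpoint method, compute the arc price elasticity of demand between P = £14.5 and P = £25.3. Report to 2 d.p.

-1.33

At P = 14.5, Q = 2552; at P = 25.3, Q = 1201.
ΔQ = -1351, ΔP = 10.8. Midpoints: P̄ = 19.90, Q̄ = 1876.5.
ε = (ΔQ/ΔP)(P̄/Q̄) = (-1351/10.8)(19.90/1876.5).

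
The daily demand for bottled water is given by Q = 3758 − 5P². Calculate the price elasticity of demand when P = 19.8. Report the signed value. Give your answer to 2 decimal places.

At P = 19.8, Q = 1797.800.
dQ/dP = −10P = -198.
ε = (dQ/dP)(P/Q) = (-198)(19.8/1797.800).
|ε| > 1, so demand is elastic at this price.

-2.18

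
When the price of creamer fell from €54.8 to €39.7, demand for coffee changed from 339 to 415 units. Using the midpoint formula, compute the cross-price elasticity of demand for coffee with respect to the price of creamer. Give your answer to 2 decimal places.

ΔQ_x = 415 − 339 = 76; ΔP_y = 39.7 − 54.8 = -15.1.
Midpoints: P̄_y = 47.25, Q̄_x = 377.0.
ε_xy = (ΔQ_x/ΔP_y)(P̄_y/Q̄_x) = (76/-15.1)(47.25/377.0).
ε_xy < 0, so the goods are complements.

-0.63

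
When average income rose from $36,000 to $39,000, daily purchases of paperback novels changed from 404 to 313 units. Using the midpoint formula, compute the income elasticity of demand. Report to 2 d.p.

ΔQ = -91, ΔI = 3000. Midpoints: Ī = 37,500, Q̄ = 358.5.
ε_I = (ΔQ/ΔI)(Ī/Q̄) = (-91/3000)(37500/358.5).
ε_I < 0, so the good is inferior.

-3.17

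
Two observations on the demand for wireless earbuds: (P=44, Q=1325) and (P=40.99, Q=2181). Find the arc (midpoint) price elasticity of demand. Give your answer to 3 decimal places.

-6.894

ΔQ = 2181 − 1325 = 856; ΔP = 40.99 − 44 = -3.01.
Midpoints: P̄ = 42.50, Q̄ = 1753.0.
ε = (ΔQ/ΔP)(P̄/Q̄) = (856/-3.01)(42.50/1753.0).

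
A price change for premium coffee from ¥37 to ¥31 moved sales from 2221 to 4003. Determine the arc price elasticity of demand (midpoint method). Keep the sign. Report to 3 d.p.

-3.245

ΔQ = 4003 − 2221 = 1782; ΔP = 31 − 37 = -6.
Midpoints: P̄ = 34.00, Q̄ = 3112.0.
ε = (ΔQ/ΔP)(P̄/Q̄) = (1782/-6)(34.00/3112.0).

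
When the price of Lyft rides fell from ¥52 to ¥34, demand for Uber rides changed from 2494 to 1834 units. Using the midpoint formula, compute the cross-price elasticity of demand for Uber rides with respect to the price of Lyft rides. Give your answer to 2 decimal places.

ΔQ_x = 1834 − 2494 = -660; ΔP_y = 34 − 52 = -18.
Midpoints: P̄_y = 43.00, Q̄_x = 2164.0.
ε_xy = (ΔQ_x/ΔP_y)(P̄_y/Q̄_x) = (-660/-18)(43.00/2164.0).

0.73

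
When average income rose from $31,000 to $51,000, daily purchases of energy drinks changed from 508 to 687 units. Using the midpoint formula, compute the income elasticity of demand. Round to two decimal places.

ΔQ = 179, ΔI = 20000. Midpoints: Ī = 41,000, Q̄ = 597.5.
ε_I = (ΔQ/ΔI)(Ī/Q̄) = (179/20000)(41000/597.5).

0.61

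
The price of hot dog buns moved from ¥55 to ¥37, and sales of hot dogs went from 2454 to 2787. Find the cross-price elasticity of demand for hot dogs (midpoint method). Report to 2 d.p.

-0.32

ΔQ_x = 2787 − 2454 = 333; ΔP_y = 37 − 55 = -18.
Midpoints: P̄_y = 46.00, Q̄_x = 2620.5.
ε_xy = (ΔQ_x/ΔP_y)(P̄_y/Q̄_x) = (333/-18)(46.00/2620.5).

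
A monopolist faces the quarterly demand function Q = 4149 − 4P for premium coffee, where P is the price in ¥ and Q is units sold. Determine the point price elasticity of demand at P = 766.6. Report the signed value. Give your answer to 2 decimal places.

-2.83

At P = 766.6, Q = 1082.600.
dQ/dP = −4.
ε = (dQ/dP)(P/Q) = (-4)(766.6/1082.600).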